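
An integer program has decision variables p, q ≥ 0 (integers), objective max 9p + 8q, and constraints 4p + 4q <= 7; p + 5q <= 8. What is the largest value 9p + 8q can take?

The continuous relaxation peaks at (1.75, 0) with value 15.75; rounding to a feasible lattice point costs some objective.
(p,q)=(1,0): 4·1+4·0=4≤7, 1·1+5·0=1≤8, objective 9.
(p,q)=(0,1): 4·0+4·1=4≤7, 1·0+5·1=5≤8, objective 8.
(p,q)=(0,0): 4·0+4·0=0≤7, 1·0+5·0=0≤8, objective 0.
The best lattice point is (1,0), giving 9.

9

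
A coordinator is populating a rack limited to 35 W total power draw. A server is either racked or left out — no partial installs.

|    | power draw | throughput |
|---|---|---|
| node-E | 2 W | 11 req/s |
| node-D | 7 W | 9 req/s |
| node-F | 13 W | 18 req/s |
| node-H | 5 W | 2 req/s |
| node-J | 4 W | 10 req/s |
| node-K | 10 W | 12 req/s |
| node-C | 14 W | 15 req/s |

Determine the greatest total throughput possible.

Allowing fractional choices, the relaxed optimum would be about 58.8, but servers are indivisible.
node-E + node-F + node-J + node-C: power draw 2 + 13 + 4 + 14 = 33 ≤ 35, throughput 11 + 18 + 10 + 15 = 54.
node-E + node-F + node-J + node-K: power draw 2 + 13 + 4 + 10 = 29 ≤ 35, throughput 11 + 18 + 10 + 12 = 51.
node-E + node-F + node-H + node-J + node-K: power draw 2 + 13 + 5 + 4 + 10 = 34 ≤ 35, throughput 11 + 18 + 2 + 10 + 12 = 53.
Best is node-E, node-F, node-J, and node-C with total throughput 54.

54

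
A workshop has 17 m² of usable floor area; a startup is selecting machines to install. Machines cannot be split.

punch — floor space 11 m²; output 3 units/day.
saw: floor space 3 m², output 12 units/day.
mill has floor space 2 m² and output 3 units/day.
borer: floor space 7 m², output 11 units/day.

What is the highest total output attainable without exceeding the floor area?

26

Take saw, mill, and borer: floor space 3 + 2 + 7 = 12 ≤ 17, output 12 + 3 + 11 = 26.
No other feasible combination does better.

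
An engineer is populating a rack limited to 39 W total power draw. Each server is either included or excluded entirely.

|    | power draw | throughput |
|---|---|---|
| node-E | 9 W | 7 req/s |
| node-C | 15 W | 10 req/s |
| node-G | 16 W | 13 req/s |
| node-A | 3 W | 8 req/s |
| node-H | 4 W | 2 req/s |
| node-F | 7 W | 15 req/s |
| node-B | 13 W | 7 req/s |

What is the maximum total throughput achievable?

45

Allowing fractional choices, the relaxed optimum would be about 45.7, but servers are indivisible.
node-G + node-A + node-F + node-B: power draw 16 + 3 + 7 + 13 = 39 ≤ 39, throughput 13 + 8 + 15 + 7 = 43.
node-E + node-G + node-A + node-H + node-F: power draw 9 + 16 + 3 + 4 + 7 = 39 ≤ 39, throughput 7 + 13 + 8 + 2 + 15 = 45.
node-E + node-G + node-A + node-F: power draw 9 + 16 + 3 + 7 = 35 ≤ 39, throughput 7 + 13 + 8 + 15 = 43.
Best is node-E, node-G, node-A, node-H, and node-F with total throughput 45.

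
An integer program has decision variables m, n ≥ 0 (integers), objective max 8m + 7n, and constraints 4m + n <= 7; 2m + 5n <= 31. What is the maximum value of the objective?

Relaxing integrality, the LP optimum is 44.56 at (m,n) = (0.222, 6.11), which is not an integer point.
(m,n)=(0,6): 4·0+1·6=6≤7, 2·0+5·6=30≤31, objective 42.
(m,n)=(0,5): 4·0+1·5=5≤7, 2·0+5·5=25≤31, objective 35.
Maximum is 42 at (m,n)=(0,6).

42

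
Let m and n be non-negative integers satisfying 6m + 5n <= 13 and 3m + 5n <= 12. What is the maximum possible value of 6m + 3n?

Relaxing integrality, the LP optimum is 13.00 at (m,n) = (2.17, 0), which is not an integer point.
(m,n)=(2,0): 6·2+5·0=12≤13, 3·2+5·0=6≤12, objective 12.
(m,n)=(1,1): 6·1+5·1=11≤13, 3·1+5·1=8≤12, objective 9.
(m,n)=(1,0): 6·1+5·0=6≤13, 3·1+5·0=3≤12, objective 6.
Maximum is 12 at (m,n)=(2,0).

12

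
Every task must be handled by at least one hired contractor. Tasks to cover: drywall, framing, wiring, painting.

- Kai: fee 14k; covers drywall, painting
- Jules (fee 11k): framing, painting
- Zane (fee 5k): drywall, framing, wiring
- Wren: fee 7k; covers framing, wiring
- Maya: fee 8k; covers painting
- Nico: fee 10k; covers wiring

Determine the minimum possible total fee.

13

This is an integer covering problem.
Choose Zane and Maya: together they cover drywall, framing, wiring, painting — every task.
Total fee: 5 + 8 = 13.
No cover costs less than 13.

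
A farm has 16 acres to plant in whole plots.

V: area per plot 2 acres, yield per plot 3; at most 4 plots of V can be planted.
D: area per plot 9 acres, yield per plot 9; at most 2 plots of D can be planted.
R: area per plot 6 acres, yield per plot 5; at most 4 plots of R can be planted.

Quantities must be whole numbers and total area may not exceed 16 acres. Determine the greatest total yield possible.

3×V and 1×D: area 15 ≤ 16, yield 3·3 + 1·9 = 18.
4×V and 1×R: area 14 ≤ 16, yield 4·3 + 1·5 = 17.
Best is 18.

18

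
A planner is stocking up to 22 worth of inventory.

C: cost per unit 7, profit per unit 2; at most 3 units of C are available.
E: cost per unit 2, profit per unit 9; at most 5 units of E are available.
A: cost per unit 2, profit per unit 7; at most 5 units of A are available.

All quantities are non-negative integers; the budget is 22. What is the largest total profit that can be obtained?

80

5×E and 4×A: cost 18 ≤ 22, profit 5·9 + 4·7 = 73.
5×E and 5×A: cost 20 ≤ 22, profit 5·9 + 5·7 = 80.
Best is 80.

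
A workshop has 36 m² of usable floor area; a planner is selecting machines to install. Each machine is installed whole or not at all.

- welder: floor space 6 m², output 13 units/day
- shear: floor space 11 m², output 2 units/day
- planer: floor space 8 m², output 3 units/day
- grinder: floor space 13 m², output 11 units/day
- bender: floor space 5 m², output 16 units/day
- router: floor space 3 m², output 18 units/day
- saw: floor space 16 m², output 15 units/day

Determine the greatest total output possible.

Allowing fractional choices, the relaxed optimum would be about 67.1, but machines are indivisible.
welder + planer + grinder + bender + router: floor space 6 + 8 + 13 + 5 + 3 = 35 ≤ 36, output 13 + 3 + 11 + 16 + 18 = 61.
welder + bender + router + saw: floor space 6 + 5 + 3 + 16 = 30 ≤ 36, output 13 + 16 + 18 + 15 = 62.
Best is welder, bender, router, and saw with total output 62.

62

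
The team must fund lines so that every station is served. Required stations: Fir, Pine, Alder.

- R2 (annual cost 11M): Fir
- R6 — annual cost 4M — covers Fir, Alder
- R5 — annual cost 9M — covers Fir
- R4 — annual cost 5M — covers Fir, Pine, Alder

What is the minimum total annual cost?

R4 alone covers Fir, Pine, Alder — every station.
Total annual cost: 5.

5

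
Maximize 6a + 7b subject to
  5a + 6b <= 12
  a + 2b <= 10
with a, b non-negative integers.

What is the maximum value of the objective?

14

Relaxing integrality, the LP optimum is 14.40 at (a,b) = (2.4, 0), which is not an integer point.
(a,b)=(0,2): 5·0+6·2=12≤12, 1·0+2·2=4≤10, objective 14.
(a,b)=(1,1): 5·1+6·1=11≤12, 1·1+2·1=3≤10, objective 13.
Maximum is 14 at (a,b)=(0,2).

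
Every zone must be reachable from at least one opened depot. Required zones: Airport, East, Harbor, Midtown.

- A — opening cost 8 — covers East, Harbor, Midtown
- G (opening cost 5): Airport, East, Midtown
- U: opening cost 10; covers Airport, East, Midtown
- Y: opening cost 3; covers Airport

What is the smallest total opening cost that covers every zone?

This is an integer covering problem.
The greedy cost-per-new-zone heuristic would pick G and A for 13, but a cheaper cover exists.
Choose A and Y: together they cover Airport, East, Harbor, Midtown — every zone.
Total opening cost: 8 + 3 = 11.
No cover costs less than 11.

11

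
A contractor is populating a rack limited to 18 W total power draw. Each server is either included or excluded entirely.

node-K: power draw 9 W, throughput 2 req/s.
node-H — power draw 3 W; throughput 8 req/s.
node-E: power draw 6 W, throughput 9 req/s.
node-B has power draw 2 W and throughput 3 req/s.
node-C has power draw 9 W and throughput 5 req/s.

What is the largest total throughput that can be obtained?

Allowing fractional choices, the relaxed optimum would be about 23.9, but servers are indivisible.
node-H + node-E + node-C: power draw 3 + 6 + 9 = 18 ≤ 18, throughput 8 + 9 + 5 = 22.
node-K + node-H + node-E: power draw 9 + 3 + 6 = 18 ≤ 18, throughput 2 + 8 + 9 = 19.
node-H + node-E + node-B: power draw 3 + 6 + 2 = 11 ≤ 18, throughput 8 + 9 + 3 = 20.
Best is node-H, node-E, and node-C with total throughput 22.

22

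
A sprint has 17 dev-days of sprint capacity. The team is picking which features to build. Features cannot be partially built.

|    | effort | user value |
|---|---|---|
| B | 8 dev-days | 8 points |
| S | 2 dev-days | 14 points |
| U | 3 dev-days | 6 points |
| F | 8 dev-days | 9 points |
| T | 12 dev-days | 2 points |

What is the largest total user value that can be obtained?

Allowing fractional choices, the relaxed optimum would be about 33.0, but features are indivisible.
S + U + F: effort 2 + 3 + 8 = 13 ≤ 17, user value 14 + 6 + 9 = 29.
S + F: effort 2 + 8 = 10 ≤ 17, user value 14 + 9 = 23.
B + S + U: effort 8 + 2 + 3 = 13 ≤ 17, user value 8 + 14 + 6 = 28.
Best is S, U, and F with total user value 29.

29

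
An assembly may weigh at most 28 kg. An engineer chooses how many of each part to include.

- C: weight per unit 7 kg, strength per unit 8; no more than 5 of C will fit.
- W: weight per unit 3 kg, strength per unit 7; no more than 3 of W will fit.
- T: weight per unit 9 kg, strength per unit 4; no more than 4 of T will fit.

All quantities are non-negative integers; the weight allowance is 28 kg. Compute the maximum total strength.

38

This is a bounded integer knapsack.
3×C and 2×W: weight 27 ≤ 28, strength 3·8 + 2·7 = 38.
2×C and 3×W: weight 23 ≤ 28, strength 2·8 + 3·7 = 37.
Best is 38.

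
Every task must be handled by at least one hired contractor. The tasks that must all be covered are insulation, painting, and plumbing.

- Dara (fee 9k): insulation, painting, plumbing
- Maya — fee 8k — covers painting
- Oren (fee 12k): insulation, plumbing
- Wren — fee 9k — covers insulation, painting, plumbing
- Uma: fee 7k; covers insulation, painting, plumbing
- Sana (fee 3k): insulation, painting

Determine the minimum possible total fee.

7

The greedy cost-per-new-task heuristic would pick Sana and Uma for 10, but a cheaper cover exists.
Uma alone covers insulation, painting, plumbing — every task.
Total fee: 7.
No cover costs less than 7.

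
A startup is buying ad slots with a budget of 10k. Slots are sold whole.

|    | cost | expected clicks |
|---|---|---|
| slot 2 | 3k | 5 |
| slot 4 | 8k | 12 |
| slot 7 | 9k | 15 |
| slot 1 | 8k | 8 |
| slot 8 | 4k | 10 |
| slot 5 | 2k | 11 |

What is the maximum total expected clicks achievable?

slot 2 + slot 8 + slot 5: cost 3 + 4 + 2 = 9 ≤ 10, expected clicks 5 + 10 + 11 = 26.
slot 4 + slot 5: cost 8 + 2 = 10 ≤ 10, expected clicks 12 + 11 = 23.
slot 8 + slot 5: cost 4 + 2 = 6 ≤ 10, expected clicks 10 + 11 = 21.
Best is slot 2, slot 8, and slot 5 with total expected clicks 26.

26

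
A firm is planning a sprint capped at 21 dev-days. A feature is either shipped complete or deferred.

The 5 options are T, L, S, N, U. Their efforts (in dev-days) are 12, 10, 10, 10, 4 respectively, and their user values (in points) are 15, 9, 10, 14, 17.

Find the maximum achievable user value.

32

N + U: effort 10 + 4 = 14 ≤ 21, user value 14 + 17 = 31.
S + U: effort 10 + 4 = 14 ≤ 21, user value 10 + 17 = 27.
T + U: effort 12 + 4 = 16 ≤ 21, user value 15 + 17 = 32.
Best is T and U with total user value 32.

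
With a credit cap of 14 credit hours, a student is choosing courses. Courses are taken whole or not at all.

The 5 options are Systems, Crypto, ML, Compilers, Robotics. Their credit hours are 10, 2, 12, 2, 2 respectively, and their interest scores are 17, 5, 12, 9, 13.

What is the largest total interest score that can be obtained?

Take Systems, Compilers, and Robotics: credit hours 10 + 2 + 2 = 14 ≤ 14, interest score 17 + 9 + 13 = 39.
No other feasible combination does better.

39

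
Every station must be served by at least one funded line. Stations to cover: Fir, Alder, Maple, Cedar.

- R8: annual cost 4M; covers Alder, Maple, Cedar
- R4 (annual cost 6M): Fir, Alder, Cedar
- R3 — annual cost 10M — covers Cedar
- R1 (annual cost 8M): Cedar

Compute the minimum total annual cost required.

Choose R8 and R4: together they cover Fir, Alder, Maple, Cedar — every station.
Total annual cost: 4 + 6 = 10.
No cover costs less than 10.

10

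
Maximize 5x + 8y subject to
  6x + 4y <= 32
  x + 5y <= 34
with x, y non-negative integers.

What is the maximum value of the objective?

53

The continuous relaxation peaks at (0.923, 6.62) with value 57.54; rounding to a feasible lattice point costs some objective.
(x,y)=(1,6): 6·1+4·6=30≤32, 1·1+5·6=31≤34, objective 53.
(x,y)=(2,5): 6·2+4·5=32≤32, 1·2+5·5=27≤34, objective 50.
(x,y)=(0,6): 6·0+4·6=24≤32, 1·0+5·6=30≤34, objective 48.
Maximum is 53 at (x,y)=(1,6).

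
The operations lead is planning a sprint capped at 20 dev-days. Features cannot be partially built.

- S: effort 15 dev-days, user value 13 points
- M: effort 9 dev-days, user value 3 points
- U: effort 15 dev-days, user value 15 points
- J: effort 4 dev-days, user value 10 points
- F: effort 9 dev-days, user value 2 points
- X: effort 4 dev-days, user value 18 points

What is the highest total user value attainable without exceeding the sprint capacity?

S + X: effort 15 + 4 = 19 ≤ 20, user value 13 + 18 = 31.
U + X: effort 15 + 4 = 19 ≤ 20, user value 15 + 18 = 33.
M + J + X: effort 9 + 4 + 4 = 17 ≤ 20, user value 3 + 10 + 18 = 31.
Best is U and X with total user value 33.

33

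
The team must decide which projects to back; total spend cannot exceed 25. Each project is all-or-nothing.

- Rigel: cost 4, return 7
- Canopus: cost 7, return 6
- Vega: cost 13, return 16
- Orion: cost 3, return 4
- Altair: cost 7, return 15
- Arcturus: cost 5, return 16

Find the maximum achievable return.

Take Vega, Altair, and Arcturus: cost 13 + 7 + 5 = 25 ≤ 25, return 16 + 15 + 16 = 47.
No other feasible combination does better.

47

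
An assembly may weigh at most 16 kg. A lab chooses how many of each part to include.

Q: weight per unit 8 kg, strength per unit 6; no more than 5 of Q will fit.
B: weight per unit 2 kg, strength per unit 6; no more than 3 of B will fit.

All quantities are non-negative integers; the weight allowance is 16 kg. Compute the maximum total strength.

B has the best ratio (6/2); taking only B gives at most 3×6 = 18 (stopped by the supply cap of 3).
Mixing does better — 1×Q and 3×B: weight 14 ≤ 16, strength 1·6 + 3·6 = 24.

24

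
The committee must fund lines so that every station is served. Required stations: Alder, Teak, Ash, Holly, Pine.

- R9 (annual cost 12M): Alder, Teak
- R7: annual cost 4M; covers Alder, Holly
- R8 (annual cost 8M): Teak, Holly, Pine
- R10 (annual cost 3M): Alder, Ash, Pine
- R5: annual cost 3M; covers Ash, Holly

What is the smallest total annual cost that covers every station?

The greedy cost-per-new-station heuristic would pick R10, R5, and R8 for 14, but a cheaper cover exists.
Choose R8 and R10: together they cover Alder, Teak, Ash, Holly, Pine — every station.
Total annual cost: 8 + 3 = 11.
No cover costs less than 11.

11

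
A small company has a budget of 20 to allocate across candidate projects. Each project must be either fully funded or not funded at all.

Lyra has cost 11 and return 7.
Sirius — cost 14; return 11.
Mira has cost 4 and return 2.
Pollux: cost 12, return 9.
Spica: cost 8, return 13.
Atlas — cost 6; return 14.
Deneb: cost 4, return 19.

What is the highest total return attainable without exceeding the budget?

46

Spica + Atlas + Deneb: cost 8 + 6 + 4 = 18 ≤ 20, return 13 + 14 + 19 = 46.
Mira + Spica + Deneb: cost 4 + 8 + 4 = 16 ≤ 20, return 2 + 13 + 19 = 34.
Mira + Atlas + Deneb: cost 4 + 6 + 4 = 14 ≤ 20, return 2 + 14 + 19 = 35.
Best is Spica, Atlas, and Deneb with total return 46.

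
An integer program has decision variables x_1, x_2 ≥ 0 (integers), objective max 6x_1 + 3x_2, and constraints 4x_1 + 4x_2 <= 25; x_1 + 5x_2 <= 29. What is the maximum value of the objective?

Relaxing integrality, the LP optimum is 37.50 at (x_1,x_2) = (6.25, 0), which is not an integer point.
(x_1,x_2)=(6,0): 4·6+4·0=24≤25, 1·6+5·0=6≤29, objective 36.
(x_1,x_2)=(5,1): 4·5+4·1=24≤25, 1·5+5·1=10≤29, objective 33.
The best lattice point is (6,0), giving 36.

36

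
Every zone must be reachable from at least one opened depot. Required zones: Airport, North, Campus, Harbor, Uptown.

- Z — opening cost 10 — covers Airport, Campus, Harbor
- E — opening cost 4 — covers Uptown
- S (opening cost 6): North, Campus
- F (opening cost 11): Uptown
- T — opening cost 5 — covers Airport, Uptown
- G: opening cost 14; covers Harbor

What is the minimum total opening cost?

The greedy cost-per-new-zone heuristic would pick T, S, and Z for 21, but a cheaper cover exists.
Choose Z, E, and S: together they cover Airport, North, Campus, Harbor, Uptown — every zone.
Total opening cost: 10 + 4 + 6 = 20.
No cover costs less than 20.

20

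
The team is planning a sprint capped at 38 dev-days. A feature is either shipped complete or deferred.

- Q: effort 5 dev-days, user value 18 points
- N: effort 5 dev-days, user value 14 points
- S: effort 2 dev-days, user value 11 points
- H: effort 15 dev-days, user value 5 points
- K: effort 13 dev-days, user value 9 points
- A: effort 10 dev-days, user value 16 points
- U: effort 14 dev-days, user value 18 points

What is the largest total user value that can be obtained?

77

This is an integer program with binary decision variables.
Q + N + A + U: effort 5 + 5 + 10 + 14 = 34 ≤ 38, user value 18 + 14 + 16 + 18 = 66.
Q + N + S + A + U: effort 5 + 5 + 2 + 10 + 14 = 36 ≤ 38, user value 18 + 14 + 11 + 16 + 18 = 77.
Q + N + S + K + A: effort 5 + 5 + 2 + 13 + 10 = 35 ≤ 38, user value 18 + 14 + 11 + 9 + 16 = 68.
Best is Q, N, S, A, and U with total user value 77.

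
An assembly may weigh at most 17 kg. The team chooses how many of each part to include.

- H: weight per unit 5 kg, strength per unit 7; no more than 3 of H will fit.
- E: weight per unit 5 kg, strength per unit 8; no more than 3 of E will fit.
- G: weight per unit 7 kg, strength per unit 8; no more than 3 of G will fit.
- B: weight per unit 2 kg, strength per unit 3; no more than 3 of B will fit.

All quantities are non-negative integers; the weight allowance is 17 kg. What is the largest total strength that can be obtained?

27

E has the best ratio (8/5); taking only E gives at most 3×8 = 24 (stopped by the weight limit).
Mixing does better — 3×E and 1×B: weight 17 ≤ 17, strength 3·8 + 1·3 = 27.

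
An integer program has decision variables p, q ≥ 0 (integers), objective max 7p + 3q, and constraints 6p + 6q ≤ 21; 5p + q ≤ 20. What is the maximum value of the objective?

21

(p,q)=(3,0): 6·3+6·0=18≤21, 5·3+1·0=15≤20, objective 21.
(p,q)=(2,1): 6·2+6·1=18≤21, 5·2+1·1=11≤20, objective 17.
(p,q)=(2,0): 6·2+6·0=12≤21, 5·2+1·0=10≤20, objective 14.
No feasible integer point exceeds 21.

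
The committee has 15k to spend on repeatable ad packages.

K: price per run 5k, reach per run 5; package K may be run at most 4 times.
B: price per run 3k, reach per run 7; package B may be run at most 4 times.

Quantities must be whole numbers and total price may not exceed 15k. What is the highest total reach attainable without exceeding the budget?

This is a bounded integer knapsack.
B has the best ratio (7/3); taking only B gives at most 4×7 = 28 (stopped by the supply cap of 4).
Optimal: 4×B: price 12 ≤ 15, reach 4·7 = 28.

28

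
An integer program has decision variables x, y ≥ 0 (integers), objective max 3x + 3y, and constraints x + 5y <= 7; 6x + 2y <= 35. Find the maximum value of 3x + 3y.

Relaxing integrality, the LP optimum is 18.00 at (x,y) = (5.75, 0.25), which is not an integer point.
(x,y)=(5,0): 1·5+5·0=5≤7, 6·5+2·0=30≤35, objective 15.
(x,y)=(4,0): 1·4+5·0=4≤7, 6·4+2·0=24≤35, objective 12.
Maximum is 15 at (x,y)=(5,0).

15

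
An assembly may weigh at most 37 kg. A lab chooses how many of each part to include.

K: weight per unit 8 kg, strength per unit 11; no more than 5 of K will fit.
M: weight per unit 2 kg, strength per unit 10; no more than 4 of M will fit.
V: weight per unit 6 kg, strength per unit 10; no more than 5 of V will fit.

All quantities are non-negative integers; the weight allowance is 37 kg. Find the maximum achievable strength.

M has the best ratio (10/2); taking only M gives at most 4×10 = 40 (stopped by the supply cap of 4).
Mixing does better — 2×K, 4×M, and 2×V: weight 36 ≤ 37, strength 2·11 + 4·10 + 2·10 = 82.

82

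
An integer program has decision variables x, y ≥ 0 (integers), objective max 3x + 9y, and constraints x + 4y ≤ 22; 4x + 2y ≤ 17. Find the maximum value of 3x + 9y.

(x,y)=(1,5): 1·1+4·5=21≤22, 4·1+2·5=14≤17, objective 48.
(x,y)=(0,5): 1·0+4·5=20≤22, 4·0+2·5=10≤17, objective 45.
(x,y)=(2,4): 1·2+4·4=18≤22, 4·2+2·4=16≤17, objective 42.
(x,y)=(1,4): 1·1+4·4=17≤22, 4·1+2·4=12≤17, objective 39.
No feasible integer point exceeds 48.

48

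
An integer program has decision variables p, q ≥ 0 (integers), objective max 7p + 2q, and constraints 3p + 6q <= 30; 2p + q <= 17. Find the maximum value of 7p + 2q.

(p,q)=(8,1) is feasible, giving 58.
(p,q)=(8,0) is feasible, giving 56.
(p,q)=(7,1) is feasible, giving 51.
The best lattice point is (8,1), giving 58.

58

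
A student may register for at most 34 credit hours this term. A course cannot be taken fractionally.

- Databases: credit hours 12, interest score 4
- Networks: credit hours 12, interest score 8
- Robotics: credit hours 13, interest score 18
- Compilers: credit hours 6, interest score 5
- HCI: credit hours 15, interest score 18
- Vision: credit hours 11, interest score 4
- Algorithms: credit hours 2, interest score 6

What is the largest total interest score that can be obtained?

This is a 0-1 knapsack instance.
Allowing fractional choices, the relaxed optimum would be about 45.3, but courses are indivisible.
Robotics + HCI + Algorithms: credit hours 13 + 15 + 2 = 30 ≤ 34, interest score 18 + 18 + 6 = 42.
Networks + Robotics + Compilers + Algorithms: credit hours 12 + 13 + 6 + 2 = 33 ≤ 34, interest score 8 + 18 + 5 + 6 = 37.
Robotics + Compilers + HCI: credit hours 13 + 6 + 15 = 34 ≤ 34, interest score 18 + 5 + 18 = 41.
Best is Robotics, HCI, and Algorithms with total interest score 42.

42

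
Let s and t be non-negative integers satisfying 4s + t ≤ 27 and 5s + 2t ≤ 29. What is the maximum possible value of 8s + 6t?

84

(s,t)=(0,14) is feasible, giving 84.
(s,t)=(0,13) is feasible, giving 78.
No feasible integer point exceeds 84.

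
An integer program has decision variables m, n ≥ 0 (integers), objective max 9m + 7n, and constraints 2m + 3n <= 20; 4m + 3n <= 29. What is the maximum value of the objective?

The continuous relaxation peaks at (4.5, 3.67) with value 66.17; rounding to a feasible lattice point costs some objective.
(m,n)=(5,3): 2·5+3·3=19≤20, 4·5+3·3=29≤29, objective 66.
(m,n)=(4,4): 2·4+3·4=20≤20, 4·4+3·4=28≤29, objective 64.
(m,n)=(5,2): 2·5+3·2=16≤20, 4·5+3·2=26≤29, objective 59.
The best lattice point is (5,3), giving 66.

66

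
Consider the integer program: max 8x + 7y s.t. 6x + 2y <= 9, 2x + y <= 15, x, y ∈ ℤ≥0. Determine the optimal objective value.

28

(x,y)=(0,4) is feasible, giving 28.
(x,y)=(0,3) is feasible, giving 21.
Maximum is 28 at (x,y)=(0,4).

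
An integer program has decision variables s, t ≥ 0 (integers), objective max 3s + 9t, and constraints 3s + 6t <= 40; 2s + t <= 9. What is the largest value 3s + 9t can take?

57

Relaxing integrality, the LP optimum is 60.00 at (s,t) = (0, 6.67), which is not an integer point.
(s,t)=(1,6): 3·1+6·6=39≤40, 2·1+1·6=8≤9, objective 57.
(s,t)=(0,6): 3·0+6·6=36≤40, 2·0+1·6=6≤9, objective 54.
The best lattice point is (1,6), giving 57.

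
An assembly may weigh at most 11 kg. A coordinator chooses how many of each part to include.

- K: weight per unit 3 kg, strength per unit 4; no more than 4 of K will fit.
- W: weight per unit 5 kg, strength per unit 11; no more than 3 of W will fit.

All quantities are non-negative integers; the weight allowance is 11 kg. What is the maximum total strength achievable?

2×W: weight 10 ≤ 11, strength 2·11 = 22.
2×K and 1×W: weight 11 ≤ 11, strength 2·4 + 1·11 = 19.
Best is 22.

22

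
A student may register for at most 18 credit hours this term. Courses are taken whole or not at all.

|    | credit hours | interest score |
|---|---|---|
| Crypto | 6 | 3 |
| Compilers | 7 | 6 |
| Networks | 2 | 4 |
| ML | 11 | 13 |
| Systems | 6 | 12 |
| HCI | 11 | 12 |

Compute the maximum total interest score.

Allowing fractional choices, the relaxed optimum would be about 27.8, but courses are indivisible.
Systems + HCI: credit hours 6 + 11 = 17 ≤ 18, interest score 12 + 12 = 24.
ML + Systems: credit hours 11 + 6 = 17 ≤ 18, interest score 13 + 12 = 25.
Compilers + Networks + Systems: credit hours 7 + 2 + 6 = 15 ≤ 18, interest score 6 + 4 + 12 = 22.
Best is ML and Systems with total interest score 25.

25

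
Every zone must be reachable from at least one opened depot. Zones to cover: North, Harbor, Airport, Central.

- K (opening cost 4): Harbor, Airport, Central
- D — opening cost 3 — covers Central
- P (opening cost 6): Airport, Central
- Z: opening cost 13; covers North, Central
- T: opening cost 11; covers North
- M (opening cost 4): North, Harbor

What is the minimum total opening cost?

Choose K and M: together they cover North, Harbor, Airport, Central — every zone.
Total opening cost: 4 + 4 = 8.

8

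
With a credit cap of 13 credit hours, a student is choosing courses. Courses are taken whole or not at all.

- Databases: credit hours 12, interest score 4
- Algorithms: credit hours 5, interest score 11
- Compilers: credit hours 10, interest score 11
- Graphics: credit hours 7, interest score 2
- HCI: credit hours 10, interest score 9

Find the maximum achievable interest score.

13

Allowing fractional choices, the relaxed optimum would be about 19.8, but courses are indivisible.
Algorithms: credit hours 5 ≤ 13, interest score 11.
Algorithms + Graphics: credit hours 5 + 7 = 12 ≤ 13, interest score 11 + 2 = 13.
Best is Algorithms and Graphics with total interest score 13.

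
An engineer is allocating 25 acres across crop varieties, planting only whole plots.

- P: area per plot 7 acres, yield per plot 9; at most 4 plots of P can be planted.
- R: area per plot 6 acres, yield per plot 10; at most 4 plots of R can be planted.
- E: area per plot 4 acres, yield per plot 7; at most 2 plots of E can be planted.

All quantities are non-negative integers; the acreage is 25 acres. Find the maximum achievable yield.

E has the best ratio (7/4); taking only E gives at most 2×7 = 14 (stopped by the supply cap of 2).
Mixing does better — 4×R: area 24 ≤ 25, yield 4·10 = 40.

40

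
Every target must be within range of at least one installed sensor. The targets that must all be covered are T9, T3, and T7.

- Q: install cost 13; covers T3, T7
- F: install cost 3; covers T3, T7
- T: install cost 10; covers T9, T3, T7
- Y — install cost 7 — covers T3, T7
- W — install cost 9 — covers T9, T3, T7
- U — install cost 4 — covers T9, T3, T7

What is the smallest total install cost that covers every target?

4

U alone covers T9, T3, T7 — every target.
Total install cost: 4.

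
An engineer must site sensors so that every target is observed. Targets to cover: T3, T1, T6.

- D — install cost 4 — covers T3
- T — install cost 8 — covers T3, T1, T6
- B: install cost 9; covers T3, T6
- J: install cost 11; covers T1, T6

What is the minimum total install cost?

8

T alone covers T3, T1, T6 — every target.
Total install cost: 8.
No cover costs less than 8.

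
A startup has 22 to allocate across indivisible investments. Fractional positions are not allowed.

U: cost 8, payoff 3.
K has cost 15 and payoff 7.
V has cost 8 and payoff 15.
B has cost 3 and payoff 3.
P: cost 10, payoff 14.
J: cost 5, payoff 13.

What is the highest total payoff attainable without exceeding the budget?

This is a 0-1 knapsack instance.
U + V + J: cost 8 + 8 + 5 = 21 ≤ 22, payoff 3 + 15 + 13 = 31.
V + B + J: cost 8 + 3 + 5 = 16 ≤ 22, payoff 15 + 3 + 13 = 31.
V + B + P: cost 8 + 3 + 10 = 21 ≤ 22, payoff 15 + 3 + 14 = 32.
Best is V, B, and P with total payoff 32.

32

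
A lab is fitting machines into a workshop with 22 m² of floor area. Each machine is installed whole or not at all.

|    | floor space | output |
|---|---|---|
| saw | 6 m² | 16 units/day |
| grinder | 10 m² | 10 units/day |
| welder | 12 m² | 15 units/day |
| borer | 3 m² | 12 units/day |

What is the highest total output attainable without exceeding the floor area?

43

saw + welder: floor space 6 + 12 = 18 ≤ 22, output 16 + 15 = 31.
saw + welder + borer: floor space 6 + 12 + 3 = 21 ≤ 22, output 16 + 15 + 12 = 43.
saw + grinder + borer: floor space 6 + 10 + 3 = 19 ≤ 22, output 16 + 10 + 12 = 38.
Best is saw, welder, and borer with total output 43.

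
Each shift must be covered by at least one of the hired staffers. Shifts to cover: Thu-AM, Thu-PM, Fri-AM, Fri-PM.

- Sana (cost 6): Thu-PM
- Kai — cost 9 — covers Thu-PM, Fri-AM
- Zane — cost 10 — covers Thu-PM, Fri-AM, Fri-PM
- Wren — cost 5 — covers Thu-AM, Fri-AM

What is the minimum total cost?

Choose Zane and Wren: together they cover Thu-AM, Thu-PM, Fri-AM, Fri-PM — every shift.
Total cost: 10 + 5 = 15.
No cover costs less than 15.

15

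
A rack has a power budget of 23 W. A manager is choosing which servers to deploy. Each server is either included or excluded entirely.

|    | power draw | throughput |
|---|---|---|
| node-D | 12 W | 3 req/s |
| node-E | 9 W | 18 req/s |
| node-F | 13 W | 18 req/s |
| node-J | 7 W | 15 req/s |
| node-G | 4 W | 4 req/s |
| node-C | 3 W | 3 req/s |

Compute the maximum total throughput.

40

node-E + node-J + node-G: power draw 9 + 7 + 4 = 20 ≤ 23, throughput 18 + 15 + 4 = 37.
node-E + node-J + node-G + node-C: power draw 9 + 7 + 4 + 3 = 23 ≤ 23, throughput 18 + 15 + 4 + 3 = 40.
node-E + node-J + node-C: power draw 9 + 7 + 3 = 19 ≤ 23, throughput 18 + 15 + 3 = 36.
Best is node-E, node-J, node-G, and node-C with total throughput 40.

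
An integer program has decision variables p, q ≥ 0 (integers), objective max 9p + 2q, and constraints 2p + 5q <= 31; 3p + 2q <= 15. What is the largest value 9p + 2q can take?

(p,q)=(5,0): 2·5+5·0=10≤31, 3·5+2·0=15≤15, objective 45.
(p,q)=(4,1): 2·4+5·1=13≤31, 3·4+2·1=14≤15, objective 38.
(p,q)=(4,0): 2·4+5·0=8≤31, 3·4+2·0=12≤15, objective 36.
Maximum is 45 at (p,q)=(5,0).

45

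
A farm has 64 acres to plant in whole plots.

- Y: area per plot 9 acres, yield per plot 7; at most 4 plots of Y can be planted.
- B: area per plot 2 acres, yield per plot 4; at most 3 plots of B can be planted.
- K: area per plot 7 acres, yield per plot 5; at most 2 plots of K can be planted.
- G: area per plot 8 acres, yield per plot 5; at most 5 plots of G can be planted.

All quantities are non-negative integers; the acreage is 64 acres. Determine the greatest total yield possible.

This is a bounded integer knapsack.
Take 4×Y, 3×B, 2×K, and 1×G: area 64 ≤ 64, yield 4·7 + 3·4 + 2·5 + 1·5 = 55.
B has the best ratio (4/2) and is taken to its limit of 3; remaining capacity is filled optimally with the others.

55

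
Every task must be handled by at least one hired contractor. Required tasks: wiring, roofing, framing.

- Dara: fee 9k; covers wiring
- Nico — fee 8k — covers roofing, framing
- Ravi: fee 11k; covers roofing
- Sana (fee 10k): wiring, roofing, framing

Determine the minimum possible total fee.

Sana alone covers wiring, roofing, framing — every task.
Total fee: 10.

10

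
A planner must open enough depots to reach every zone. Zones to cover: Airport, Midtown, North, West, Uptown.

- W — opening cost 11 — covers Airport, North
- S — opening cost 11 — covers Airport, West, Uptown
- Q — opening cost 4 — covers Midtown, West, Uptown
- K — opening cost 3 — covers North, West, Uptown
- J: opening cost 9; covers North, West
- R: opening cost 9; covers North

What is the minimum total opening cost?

The greedy cost-per-new-zone heuristic would pick K, Q, and W for 18, but a cheaper cover exists.
Choose W and Q: together they cover Airport, Midtown, North, West, Uptown — every zone.
Total opening cost: 11 + 4 = 15.
No cover costs less than 15.

15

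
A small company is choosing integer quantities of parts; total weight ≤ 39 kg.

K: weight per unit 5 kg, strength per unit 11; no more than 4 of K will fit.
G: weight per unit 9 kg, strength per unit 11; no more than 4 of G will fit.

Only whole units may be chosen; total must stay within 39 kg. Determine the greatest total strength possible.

66

This is a bounded integer knapsack.
K has the best ratio (11/5); taking only K gives at most 4×11 = 44 (stopped by the supply cap of 4).
Mixing does better — 4×K and 2×G: weight 38 ≤ 39, strength 4·11 + 2·11 = 66.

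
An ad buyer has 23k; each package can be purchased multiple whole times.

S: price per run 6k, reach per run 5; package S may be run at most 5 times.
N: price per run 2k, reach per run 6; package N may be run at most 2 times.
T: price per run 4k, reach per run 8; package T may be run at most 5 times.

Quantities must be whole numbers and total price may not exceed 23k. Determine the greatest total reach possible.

2×N and 4×T: price 20 ≤ 23, reach 2·6 + 4·8 = 44.
1×N and 5×T: price 22 ≤ 23, reach 1·6 + 5·8 = 46.
Best is 46.

46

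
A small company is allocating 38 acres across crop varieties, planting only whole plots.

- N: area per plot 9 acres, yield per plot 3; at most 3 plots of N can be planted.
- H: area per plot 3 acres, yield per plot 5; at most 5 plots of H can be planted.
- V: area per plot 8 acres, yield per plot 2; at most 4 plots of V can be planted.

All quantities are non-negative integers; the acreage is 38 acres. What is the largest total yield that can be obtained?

31

This is a bounded integer knapsack.
H has the best ratio (5/3); taking only H gives at most 5×5 = 25 (stopped by the supply cap of 5).
Mixing does better — 2×N and 5×H: area 33 ≤ 38, yield 2·3 + 5·5 = 31.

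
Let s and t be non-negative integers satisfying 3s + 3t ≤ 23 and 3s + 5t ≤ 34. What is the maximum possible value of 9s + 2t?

The continuous relaxation peaks at (7.67, 0) with value 69.00; rounding to a feasible lattice point costs some objective.
(s,t)=(7,0): 3·7+3·0=21≤23, 3·7+5·0=21≤34, objective 63.
(s,t)=(6,1): 3·6+3·1=21≤23, 3·6+5·1=23≤34, objective 56.
(s,t)=(6,0): 3·6+3·0=18≤23, 3·6+5·0=18≤34, objective 54.
The best lattice point is (7,0), giving 63.

63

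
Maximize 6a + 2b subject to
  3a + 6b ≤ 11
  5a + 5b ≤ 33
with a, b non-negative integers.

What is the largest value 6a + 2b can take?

18

The continuous relaxation peaks at (3.67, 0) with value 22.00; rounding to a feasible lattice point costs some objective.
(a,b)=(3,0): 3·3+6·0=9≤11, 5·3+5·0=15≤33, objective 18.
(a,b)=(2,0): 3·2+6·0=6≤11, 5·2+5·0=10≤33, objective 12.
The best lattice point is (3,0), giving 18.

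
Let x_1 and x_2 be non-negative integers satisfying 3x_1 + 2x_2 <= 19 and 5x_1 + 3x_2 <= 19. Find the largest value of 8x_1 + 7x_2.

(x_1,x_2)=(0,6): 3·0+2·6=12≤19, 5·0+3·6=18≤19, objective 42.
(x_1,x_2)=(0,5): 3·0+2·5=10≤19, 5·0+3·5=15≤19, objective 35.
Maximum is 42 at (x_1,x_2)=(0,6).

42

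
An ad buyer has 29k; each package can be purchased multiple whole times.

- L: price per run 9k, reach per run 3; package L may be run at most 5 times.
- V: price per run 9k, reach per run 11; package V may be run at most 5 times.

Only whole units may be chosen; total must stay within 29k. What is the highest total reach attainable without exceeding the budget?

V has the best ratio (11/9); taking only V gives at most 3×11 = 33 (stopped by the price limit).
Optimal: 3×V: price 27 ≤ 29, reach 3·11 = 33.

33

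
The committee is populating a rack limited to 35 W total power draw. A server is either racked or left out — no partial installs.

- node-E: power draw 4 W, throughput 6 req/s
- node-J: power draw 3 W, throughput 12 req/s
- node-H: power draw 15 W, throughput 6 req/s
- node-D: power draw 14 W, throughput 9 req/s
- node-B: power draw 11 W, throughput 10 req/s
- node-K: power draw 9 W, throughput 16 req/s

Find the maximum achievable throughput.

44

Allowing fractional choices, the relaxed optimum would be about 49.1, but servers are indivisible.
node-E + node-J + node-D + node-K: power draw 4 + 3 + 14 + 9 = 30 ≤ 35, throughput 6 + 12 + 9 + 16 = 43.
node-E + node-J + node-B + node-K: power draw 4 + 3 + 11 + 9 = 27 ≤ 35, throughput 6 + 12 + 10 + 16 = 44.
node-E + node-J + node-H + node-K: power draw 4 + 3 + 15 + 9 = 31 ≤ 35, throughput 6 + 12 + 6 + 16 = 40.
Best is node-E, node-J, node-B, and node-K with total throughput 44.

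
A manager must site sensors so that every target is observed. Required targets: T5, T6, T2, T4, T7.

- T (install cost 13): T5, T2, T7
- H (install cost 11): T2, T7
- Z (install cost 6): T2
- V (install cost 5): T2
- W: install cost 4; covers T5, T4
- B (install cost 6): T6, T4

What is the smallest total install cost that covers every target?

The greedy cost-per-new-target heuristic would pick W, V, B, and H for 26, but a cheaper cover exists.
Choose T and B: together they cover T5, T6, T2, T4, T7 — every target.
Total install cost: 13 + 6 = 19.
No cover costs less than 19.

19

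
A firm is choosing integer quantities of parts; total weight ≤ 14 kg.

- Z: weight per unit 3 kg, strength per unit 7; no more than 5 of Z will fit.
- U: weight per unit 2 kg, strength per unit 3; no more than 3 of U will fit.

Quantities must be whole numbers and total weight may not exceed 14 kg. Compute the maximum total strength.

31

This is a bounded integer knapsack.
4×Z: weight 12 ≤ 14, strength 4·7 = 28.
4×Z and 1×U: weight 14 ≤ 14, strength 4·7 + 1·3 = 31.
Best is 31.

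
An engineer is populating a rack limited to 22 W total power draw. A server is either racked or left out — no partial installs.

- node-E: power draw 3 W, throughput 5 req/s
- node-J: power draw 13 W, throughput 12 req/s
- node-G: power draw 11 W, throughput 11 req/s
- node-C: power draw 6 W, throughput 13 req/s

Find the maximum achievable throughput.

This is a 0-1 knapsack instance.
Take node-E, node-J, and node-C: power draw 3 + 13 + 6 = 22 ≤ 22, throughput 5 + 12 + 13 = 30.
No other feasible combination does better.

30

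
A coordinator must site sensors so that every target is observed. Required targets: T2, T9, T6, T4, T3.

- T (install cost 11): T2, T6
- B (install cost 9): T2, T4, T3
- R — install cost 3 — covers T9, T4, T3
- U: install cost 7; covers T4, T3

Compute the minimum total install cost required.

This is a weighted set-cover instance.
Choose T and R: together they cover T2, T9, T6, T4, T3 — every target.
Total install cost: 11 + 3 = 14.

14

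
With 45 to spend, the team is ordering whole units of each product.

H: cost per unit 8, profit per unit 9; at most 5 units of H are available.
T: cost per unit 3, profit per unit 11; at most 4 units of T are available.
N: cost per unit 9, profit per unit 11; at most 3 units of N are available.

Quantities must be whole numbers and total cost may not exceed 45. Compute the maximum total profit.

Take 3×H, 4×T, and 1×N: cost 45 ≤ 45, profit 3·9 + 4·11 + 1·11 = 82.
T has the best ratio (11/3) and is taken to its limit of 4; remaining capacity is filled optimally with the others.

82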